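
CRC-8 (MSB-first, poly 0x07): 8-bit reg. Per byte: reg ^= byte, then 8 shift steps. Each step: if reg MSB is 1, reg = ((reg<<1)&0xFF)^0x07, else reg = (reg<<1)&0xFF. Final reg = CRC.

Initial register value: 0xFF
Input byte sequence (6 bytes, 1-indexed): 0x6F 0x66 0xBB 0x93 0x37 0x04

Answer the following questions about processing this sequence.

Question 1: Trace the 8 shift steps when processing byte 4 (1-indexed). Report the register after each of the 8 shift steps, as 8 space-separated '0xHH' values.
After byte 1 (0x6F): reg=0xF9
After byte 2 (0x66): reg=0xD4
After byte 3 (0xBB): reg=0x0A
Register before byte 4: 0x0A
After XOR with byte 0x93: 0x99

Answer: 0x35 0x6A 0xD4 0xAF 0x59 0xB2 0x63 0xC6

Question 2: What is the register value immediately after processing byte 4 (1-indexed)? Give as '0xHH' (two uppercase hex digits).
After byte 1 (0x6F): reg=0xF9
After byte 2 (0x66): reg=0xD4
After byte 3 (0xBB): reg=0x0A
After byte 4 (0x93): reg=0xC6

Answer: 0xC6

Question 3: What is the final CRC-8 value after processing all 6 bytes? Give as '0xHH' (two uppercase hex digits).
Answer: 0x1D

Derivation:
After byte 1 (0x6F): reg=0xF9
After byte 2 (0x66): reg=0xD4
After byte 3 (0xBB): reg=0x0A
After byte 4 (0x93): reg=0xC6
After byte 5 (0x37): reg=0xD9
After byte 6 (0x04): reg=0x1D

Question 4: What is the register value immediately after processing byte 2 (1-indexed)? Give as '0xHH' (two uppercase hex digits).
Answer: 0xD4

Derivation:
After byte 1 (0x6F): reg=0xF9
After byte 2 (0x66): reg=0xD4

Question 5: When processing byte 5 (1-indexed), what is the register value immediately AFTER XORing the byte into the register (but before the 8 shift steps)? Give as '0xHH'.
Register before byte 5: 0xC6
Byte 5: 0x37
0xC6 XOR 0x37 = 0xF1

Answer: 0xF1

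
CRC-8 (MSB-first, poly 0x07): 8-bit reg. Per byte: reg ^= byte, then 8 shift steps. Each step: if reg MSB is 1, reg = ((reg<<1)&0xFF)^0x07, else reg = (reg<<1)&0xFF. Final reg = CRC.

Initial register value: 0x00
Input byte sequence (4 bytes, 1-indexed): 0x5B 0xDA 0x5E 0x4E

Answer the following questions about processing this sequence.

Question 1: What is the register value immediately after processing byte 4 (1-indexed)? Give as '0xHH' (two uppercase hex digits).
After byte 1 (0x5B): reg=0x86
After byte 2 (0xDA): reg=0x93
After byte 3 (0x5E): reg=0x6D
After byte 4 (0x4E): reg=0xE9

Answer: 0xE9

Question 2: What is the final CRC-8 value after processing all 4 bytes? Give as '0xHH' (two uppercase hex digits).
Answer: 0xE9

Derivation:
After byte 1 (0x5B): reg=0x86
After byte 2 (0xDA): reg=0x93
After byte 3 (0x5E): reg=0x6D
After byte 4 (0x4E): reg=0xE9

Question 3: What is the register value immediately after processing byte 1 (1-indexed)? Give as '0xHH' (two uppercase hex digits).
Answer: 0x86

Derivation:
After byte 1 (0x5B): reg=0x86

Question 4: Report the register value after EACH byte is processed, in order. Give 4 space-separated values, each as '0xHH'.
0x86 0x93 0x6D 0xE9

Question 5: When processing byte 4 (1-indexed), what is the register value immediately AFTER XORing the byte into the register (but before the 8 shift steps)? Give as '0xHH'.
Answer: 0x23

Derivation:
Register before byte 4: 0x6D
Byte 4: 0x4E
0x6D XOR 0x4E = 0x23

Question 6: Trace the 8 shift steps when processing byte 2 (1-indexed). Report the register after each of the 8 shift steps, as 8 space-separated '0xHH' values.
After byte 1 (0x5B): reg=0x86
Register before byte 2: 0x86
After XOR with byte 0xDA: 0x5C

Answer: 0xB8 0x77 0xEE 0xDB 0xB1 0x65 0xCA 0x93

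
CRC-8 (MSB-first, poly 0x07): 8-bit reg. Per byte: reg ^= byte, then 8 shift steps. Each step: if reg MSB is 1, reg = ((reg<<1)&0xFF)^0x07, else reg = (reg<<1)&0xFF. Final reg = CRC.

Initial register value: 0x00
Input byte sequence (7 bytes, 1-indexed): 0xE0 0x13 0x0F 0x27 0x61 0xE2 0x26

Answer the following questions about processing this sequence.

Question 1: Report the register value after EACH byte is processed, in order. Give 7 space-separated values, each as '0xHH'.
0xAE 0x3A 0x8B 0x4D 0xC4 0xF2 0x22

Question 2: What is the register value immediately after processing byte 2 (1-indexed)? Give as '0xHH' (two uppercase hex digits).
After byte 1 (0xE0): reg=0xAE
After byte 2 (0x13): reg=0x3A

Answer: 0x3A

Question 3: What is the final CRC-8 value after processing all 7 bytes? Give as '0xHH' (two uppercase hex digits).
Answer: 0x22

Derivation:
After byte 1 (0xE0): reg=0xAE
After byte 2 (0x13): reg=0x3A
After byte 3 (0x0F): reg=0x8B
After byte 4 (0x27): reg=0x4D
After byte 5 (0x61): reg=0xC4
After byte 6 (0xE2): reg=0xF2
After byte 7 (0x26): reg=0x22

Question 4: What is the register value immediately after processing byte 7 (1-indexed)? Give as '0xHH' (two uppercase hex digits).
After byte 1 (0xE0): reg=0xAE
After byte 2 (0x13): reg=0x3A
After byte 3 (0x0F): reg=0x8B
After byte 4 (0x27): reg=0x4D
After byte 5 (0x61): reg=0xC4
After byte 6 (0xE2): reg=0xF2
After byte 7 (0x26): reg=0x22

Answer: 0x22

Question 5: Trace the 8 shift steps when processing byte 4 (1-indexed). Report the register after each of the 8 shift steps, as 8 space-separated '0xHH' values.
Answer: 0x5F 0xBE 0x7B 0xF6 0xEB 0xD1 0xA5 0x4D

Derivation:
After byte 1 (0xE0): reg=0xAE
After byte 2 (0x13): reg=0x3A
After byte 3 (0x0F): reg=0x8B
Register before byte 4: 0x8B
After XOR with byte 0x27: 0xAC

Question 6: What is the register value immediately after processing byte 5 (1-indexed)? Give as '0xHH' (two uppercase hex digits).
After byte 1 (0xE0): reg=0xAE
After byte 2 (0x13): reg=0x3A
After byte 3 (0x0F): reg=0x8B
After byte 4 (0x27): reg=0x4D
After byte 5 (0x61): reg=0xC4

Answer: 0xC4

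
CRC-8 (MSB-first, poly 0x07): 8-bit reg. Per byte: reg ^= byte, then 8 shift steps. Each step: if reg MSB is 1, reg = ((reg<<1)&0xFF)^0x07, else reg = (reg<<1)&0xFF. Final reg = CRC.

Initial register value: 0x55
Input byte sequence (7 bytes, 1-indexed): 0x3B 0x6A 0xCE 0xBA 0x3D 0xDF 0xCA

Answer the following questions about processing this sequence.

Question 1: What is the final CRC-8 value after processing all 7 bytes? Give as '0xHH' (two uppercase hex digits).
After byte 1 (0x3B): reg=0x0D
After byte 2 (0x6A): reg=0x32
After byte 3 (0xCE): reg=0xFA
After byte 4 (0xBA): reg=0xC7
After byte 5 (0x3D): reg=0xE8
After byte 6 (0xDF): reg=0x85
After byte 7 (0xCA): reg=0xEA

Answer: 0xEA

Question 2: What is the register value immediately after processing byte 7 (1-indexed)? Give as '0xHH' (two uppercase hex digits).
After byte 1 (0x3B): reg=0x0D
After byte 2 (0x6A): reg=0x32
After byte 3 (0xCE): reg=0xFA
After byte 4 (0xBA): reg=0xC7
After byte 5 (0x3D): reg=0xE8
After byte 6 (0xDF): reg=0x85
After byte 7 (0xCA): reg=0xEA

Answer: 0xEA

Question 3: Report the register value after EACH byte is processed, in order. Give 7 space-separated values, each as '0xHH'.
0x0D 0x32 0xFA 0xC7 0xE8 0x85 0xEA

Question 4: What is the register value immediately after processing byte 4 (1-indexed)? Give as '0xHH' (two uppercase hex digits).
After byte 1 (0x3B): reg=0x0D
After byte 2 (0x6A): reg=0x32
After byte 3 (0xCE): reg=0xFA
After byte 4 (0xBA): reg=0xC7

Answer: 0xC7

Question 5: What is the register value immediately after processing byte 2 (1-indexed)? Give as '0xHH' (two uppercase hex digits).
After byte 1 (0x3B): reg=0x0D
After byte 2 (0x6A): reg=0x32

Answer: 0x32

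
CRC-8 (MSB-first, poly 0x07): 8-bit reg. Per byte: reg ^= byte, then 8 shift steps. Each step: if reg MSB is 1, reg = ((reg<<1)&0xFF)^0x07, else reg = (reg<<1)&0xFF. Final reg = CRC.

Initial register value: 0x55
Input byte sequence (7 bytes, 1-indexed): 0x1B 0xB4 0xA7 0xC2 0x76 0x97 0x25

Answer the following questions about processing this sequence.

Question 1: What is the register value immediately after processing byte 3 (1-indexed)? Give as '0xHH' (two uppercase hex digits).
Answer: 0xCD

Derivation:
After byte 1 (0x1B): reg=0xED
After byte 2 (0xB4): reg=0x88
After byte 3 (0xA7): reg=0xCD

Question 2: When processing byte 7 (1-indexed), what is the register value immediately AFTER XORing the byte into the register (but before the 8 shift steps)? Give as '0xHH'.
Register before byte 7: 0x77
Byte 7: 0x25
0x77 XOR 0x25 = 0x52

Answer: 0x52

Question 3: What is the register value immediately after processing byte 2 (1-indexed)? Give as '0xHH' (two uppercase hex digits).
After byte 1 (0x1B): reg=0xED
After byte 2 (0xB4): reg=0x88

Answer: 0x88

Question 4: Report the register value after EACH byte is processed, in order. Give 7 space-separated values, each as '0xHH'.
0xED 0x88 0xCD 0x2D 0x86 0x77 0xB9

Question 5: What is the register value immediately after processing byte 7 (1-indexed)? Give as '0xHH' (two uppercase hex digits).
After byte 1 (0x1B): reg=0xED
After byte 2 (0xB4): reg=0x88
After byte 3 (0xA7): reg=0xCD
After byte 4 (0xC2): reg=0x2D
After byte 5 (0x76): reg=0x86
After byte 6 (0x97): reg=0x77
After byte 7 (0x25): reg=0xB9

Answer: 0xB9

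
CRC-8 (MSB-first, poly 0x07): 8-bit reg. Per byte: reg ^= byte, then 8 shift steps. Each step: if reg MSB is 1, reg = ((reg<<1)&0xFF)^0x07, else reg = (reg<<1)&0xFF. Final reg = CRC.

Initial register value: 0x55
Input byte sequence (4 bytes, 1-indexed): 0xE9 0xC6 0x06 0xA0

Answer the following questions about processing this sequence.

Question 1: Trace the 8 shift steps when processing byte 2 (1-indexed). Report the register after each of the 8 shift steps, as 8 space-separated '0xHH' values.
Answer: 0xF1 0xE5 0xCD 0x9D 0x3D 0x7A 0xF4 0xEF

Derivation:
After byte 1 (0xE9): reg=0x3D
Register before byte 2: 0x3D
After XOR with byte 0xC6: 0xFB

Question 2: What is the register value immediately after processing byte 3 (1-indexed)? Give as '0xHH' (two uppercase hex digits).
After byte 1 (0xE9): reg=0x3D
After byte 2 (0xC6): reg=0xEF
After byte 3 (0x06): reg=0x91

Answer: 0x91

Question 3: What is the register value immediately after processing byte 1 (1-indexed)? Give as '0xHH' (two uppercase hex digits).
After byte 1 (0xE9): reg=0x3D

Answer: 0x3D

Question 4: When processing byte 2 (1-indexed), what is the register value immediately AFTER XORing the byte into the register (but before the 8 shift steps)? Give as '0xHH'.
Register before byte 2: 0x3D
Byte 2: 0xC6
0x3D XOR 0xC6 = 0xFB

Answer: 0xFB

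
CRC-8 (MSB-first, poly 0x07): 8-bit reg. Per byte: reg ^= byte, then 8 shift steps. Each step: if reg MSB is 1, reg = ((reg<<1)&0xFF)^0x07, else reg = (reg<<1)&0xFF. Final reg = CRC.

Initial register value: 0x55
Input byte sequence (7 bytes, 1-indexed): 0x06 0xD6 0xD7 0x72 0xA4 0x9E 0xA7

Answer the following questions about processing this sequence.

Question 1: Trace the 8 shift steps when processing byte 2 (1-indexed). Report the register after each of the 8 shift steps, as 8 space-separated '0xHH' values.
Answer: 0xD0 0xA7 0x49 0x92 0x23 0x46 0x8C 0x1F

Derivation:
After byte 1 (0x06): reg=0xBE
Register before byte 2: 0xBE
After XOR with byte 0xD6: 0x68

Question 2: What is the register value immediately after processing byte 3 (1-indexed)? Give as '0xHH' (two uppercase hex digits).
Answer: 0x76

Derivation:
After byte 1 (0x06): reg=0xBE
After byte 2 (0xD6): reg=0x1F
After byte 3 (0xD7): reg=0x76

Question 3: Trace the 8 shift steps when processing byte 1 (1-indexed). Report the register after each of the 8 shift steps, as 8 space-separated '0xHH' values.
Register before byte 1: 0x55
After XOR with byte 0x06: 0x53

Answer: 0xA6 0x4B 0x96 0x2B 0x56 0xAC 0x5F 0xBE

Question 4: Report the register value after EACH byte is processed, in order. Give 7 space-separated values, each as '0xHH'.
0xBE 0x1F 0x76 0x1C 0x21 0x34 0xF0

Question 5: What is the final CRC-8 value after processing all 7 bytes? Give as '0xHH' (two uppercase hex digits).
After byte 1 (0x06): reg=0xBE
After byte 2 (0xD6): reg=0x1F
After byte 3 (0xD7): reg=0x76
After byte 4 (0x72): reg=0x1C
After byte 5 (0xA4): reg=0x21
After byte 6 (0x9E): reg=0x34
After byte 7 (0xA7): reg=0xF0

Answer: 0xF0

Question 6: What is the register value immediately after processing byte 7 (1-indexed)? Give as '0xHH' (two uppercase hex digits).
Answer: 0xF0

Derivation:
After byte 1 (0x06): reg=0xBE
After byte 2 (0xD6): reg=0x1F
After byte 3 (0xD7): reg=0x76
After byte 4 (0x72): reg=0x1C
After byte 5 (0xA4): reg=0x21
After byte 6 (0x9E): reg=0x34
After byte 7 (0xA7): reg=0xF0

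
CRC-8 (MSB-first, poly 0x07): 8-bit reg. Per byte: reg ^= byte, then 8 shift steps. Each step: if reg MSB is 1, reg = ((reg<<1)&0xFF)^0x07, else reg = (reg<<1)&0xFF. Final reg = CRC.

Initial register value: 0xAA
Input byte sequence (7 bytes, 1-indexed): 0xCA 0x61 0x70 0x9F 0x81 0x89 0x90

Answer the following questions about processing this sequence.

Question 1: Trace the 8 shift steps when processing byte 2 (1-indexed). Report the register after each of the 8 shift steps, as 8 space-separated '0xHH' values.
After byte 1 (0xCA): reg=0x27
Register before byte 2: 0x27
After XOR with byte 0x61: 0x46

Answer: 0x8C 0x1F 0x3E 0x7C 0xF8 0xF7 0xE9 0xD5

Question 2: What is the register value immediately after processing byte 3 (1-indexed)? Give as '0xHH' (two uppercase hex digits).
After byte 1 (0xCA): reg=0x27
After byte 2 (0x61): reg=0xD5
After byte 3 (0x70): reg=0x72

Answer: 0x72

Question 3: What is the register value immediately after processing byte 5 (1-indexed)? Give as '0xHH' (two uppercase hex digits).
Answer: 0x24

Derivation:
After byte 1 (0xCA): reg=0x27
After byte 2 (0x61): reg=0xD5
After byte 3 (0x70): reg=0x72
After byte 4 (0x9F): reg=0x8D
After byte 5 (0x81): reg=0x24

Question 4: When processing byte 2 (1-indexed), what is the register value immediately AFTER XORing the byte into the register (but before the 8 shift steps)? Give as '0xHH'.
Register before byte 2: 0x27
Byte 2: 0x61
0x27 XOR 0x61 = 0x46

Answer: 0x46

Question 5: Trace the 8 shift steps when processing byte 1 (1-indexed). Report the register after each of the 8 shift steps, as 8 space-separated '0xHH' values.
Answer: 0xC0 0x87 0x09 0x12 0x24 0x48 0x90 0x27

Derivation:
Register before byte 1: 0xAA
After XOR with byte 0xCA: 0x60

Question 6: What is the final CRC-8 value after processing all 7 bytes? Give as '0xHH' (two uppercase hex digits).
Answer: 0x08

Derivation:
After byte 1 (0xCA): reg=0x27
After byte 2 (0x61): reg=0xD5
After byte 3 (0x70): reg=0x72
After byte 4 (0x9F): reg=0x8D
After byte 5 (0x81): reg=0x24
After byte 6 (0x89): reg=0x4A
After byte 7 (0x90): reg=0x08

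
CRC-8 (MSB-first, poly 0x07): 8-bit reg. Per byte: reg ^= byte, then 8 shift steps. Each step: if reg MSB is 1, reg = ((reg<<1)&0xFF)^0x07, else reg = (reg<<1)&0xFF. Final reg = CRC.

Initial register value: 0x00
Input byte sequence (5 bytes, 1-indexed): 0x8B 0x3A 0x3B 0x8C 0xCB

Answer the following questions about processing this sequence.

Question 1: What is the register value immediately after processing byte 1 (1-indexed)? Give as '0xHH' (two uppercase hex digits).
After byte 1 (0x8B): reg=0xB8

Answer: 0xB8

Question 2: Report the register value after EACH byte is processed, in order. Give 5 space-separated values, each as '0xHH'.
0xB8 0x87 0x3D 0x1E 0x25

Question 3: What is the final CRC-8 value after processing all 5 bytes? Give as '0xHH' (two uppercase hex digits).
Answer: 0x25

Derivation:
After byte 1 (0x8B): reg=0xB8
After byte 2 (0x3A): reg=0x87
After byte 3 (0x3B): reg=0x3D
After byte 4 (0x8C): reg=0x1E
After byte 5 (0xCB): reg=0x25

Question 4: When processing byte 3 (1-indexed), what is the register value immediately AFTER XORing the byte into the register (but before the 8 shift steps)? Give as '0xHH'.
Register before byte 3: 0x87
Byte 3: 0x3B
0x87 XOR 0x3B = 0xBC

Answer: 0xBC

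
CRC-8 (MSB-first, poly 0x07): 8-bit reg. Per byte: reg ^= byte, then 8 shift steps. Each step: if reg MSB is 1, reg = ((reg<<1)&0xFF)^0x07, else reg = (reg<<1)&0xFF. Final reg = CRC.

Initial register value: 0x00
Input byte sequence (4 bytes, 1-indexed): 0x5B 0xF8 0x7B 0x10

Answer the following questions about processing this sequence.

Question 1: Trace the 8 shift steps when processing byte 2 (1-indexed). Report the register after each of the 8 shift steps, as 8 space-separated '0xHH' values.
Answer: 0xFC 0xFF 0xF9 0xF5 0xED 0xDD 0xBD 0x7D

Derivation:
After byte 1 (0x5B): reg=0x86
Register before byte 2: 0x86
After XOR with byte 0xF8: 0x7E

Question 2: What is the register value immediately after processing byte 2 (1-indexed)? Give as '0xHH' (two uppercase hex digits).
Answer: 0x7D

Derivation:
After byte 1 (0x5B): reg=0x86
After byte 2 (0xF8): reg=0x7D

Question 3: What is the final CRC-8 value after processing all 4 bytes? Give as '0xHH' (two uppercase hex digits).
Answer: 0x0E

Derivation:
After byte 1 (0x5B): reg=0x86
After byte 2 (0xF8): reg=0x7D
After byte 3 (0x7B): reg=0x12
After byte 4 (0x10): reg=0x0E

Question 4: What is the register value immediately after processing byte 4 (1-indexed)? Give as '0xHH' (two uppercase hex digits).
Answer: 0x0E

Derivation:
After byte 1 (0x5B): reg=0x86
After byte 2 (0xF8): reg=0x7D
After byte 3 (0x7B): reg=0x12
After byte 4 (0x10): reg=0x0E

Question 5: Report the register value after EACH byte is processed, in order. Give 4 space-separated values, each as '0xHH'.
0x86 0x7D 0x12 0x0E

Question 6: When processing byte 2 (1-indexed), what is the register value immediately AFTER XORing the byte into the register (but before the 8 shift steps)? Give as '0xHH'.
Register before byte 2: 0x86
Byte 2: 0xF8
0x86 XOR 0xF8 = 0x7E

Answer: 0x7E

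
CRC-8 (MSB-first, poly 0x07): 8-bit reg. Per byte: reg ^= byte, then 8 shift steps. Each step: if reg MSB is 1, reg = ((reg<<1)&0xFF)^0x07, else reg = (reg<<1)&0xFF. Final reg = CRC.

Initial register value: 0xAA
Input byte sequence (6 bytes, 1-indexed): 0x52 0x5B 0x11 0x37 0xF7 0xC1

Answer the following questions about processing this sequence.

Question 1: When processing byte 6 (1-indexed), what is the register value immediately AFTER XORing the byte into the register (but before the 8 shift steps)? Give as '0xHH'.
Answer: 0x37

Derivation:
Register before byte 6: 0xF6
Byte 6: 0xC1
0xF6 XOR 0xC1 = 0x37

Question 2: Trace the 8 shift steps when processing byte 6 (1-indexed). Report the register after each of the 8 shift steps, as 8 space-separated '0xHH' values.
After byte 1 (0x52): reg=0xE6
After byte 2 (0x5B): reg=0x3A
After byte 3 (0x11): reg=0xD1
After byte 4 (0x37): reg=0xBC
After byte 5 (0xF7): reg=0xF6
Register before byte 6: 0xF6
After XOR with byte 0xC1: 0x37

Answer: 0x6E 0xDC 0xBF 0x79 0xF2 0xE3 0xC1 0x85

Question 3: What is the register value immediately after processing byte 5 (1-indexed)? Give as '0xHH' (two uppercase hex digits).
After byte 1 (0x52): reg=0xE6
After byte 2 (0x5B): reg=0x3A
After byte 3 (0x11): reg=0xD1
After byte 4 (0x37): reg=0xBC
After byte 5 (0xF7): reg=0xF6

Answer: 0xF6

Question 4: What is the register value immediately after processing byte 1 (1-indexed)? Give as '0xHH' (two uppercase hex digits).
Answer: 0xE6

Derivation:
After byte 1 (0x52): reg=0xE6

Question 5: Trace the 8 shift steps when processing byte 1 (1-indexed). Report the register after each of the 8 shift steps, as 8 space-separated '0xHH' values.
Register before byte 1: 0xAA
After XOR with byte 0x52: 0xF8

Answer: 0xF7 0xE9 0xD5 0xAD 0x5D 0xBA 0x73 0xE6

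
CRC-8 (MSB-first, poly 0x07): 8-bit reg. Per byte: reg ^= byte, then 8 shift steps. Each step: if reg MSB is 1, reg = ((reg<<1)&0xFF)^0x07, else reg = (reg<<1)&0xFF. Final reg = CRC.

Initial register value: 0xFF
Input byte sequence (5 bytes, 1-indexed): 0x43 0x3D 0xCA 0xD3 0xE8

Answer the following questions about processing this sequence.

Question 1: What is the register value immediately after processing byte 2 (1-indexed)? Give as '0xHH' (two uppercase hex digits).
Answer: 0x00

Derivation:
After byte 1 (0x43): reg=0x3D
After byte 2 (0x3D): reg=0x00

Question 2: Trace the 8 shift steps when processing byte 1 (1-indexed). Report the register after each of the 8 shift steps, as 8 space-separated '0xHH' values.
Answer: 0x7F 0xFE 0xFB 0xF1 0xE5 0xCD 0x9D 0x3D

Derivation:
Register before byte 1: 0xFF
After XOR with byte 0x43: 0xBC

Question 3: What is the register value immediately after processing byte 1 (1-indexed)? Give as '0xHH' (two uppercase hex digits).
After byte 1 (0x43): reg=0x3D

Answer: 0x3D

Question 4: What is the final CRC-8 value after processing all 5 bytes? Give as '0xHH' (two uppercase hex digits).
After byte 1 (0x43): reg=0x3D
After byte 2 (0x3D): reg=0x00
After byte 3 (0xCA): reg=0x78
After byte 4 (0xD3): reg=0x58
After byte 5 (0xE8): reg=0x19

Answer: 0x19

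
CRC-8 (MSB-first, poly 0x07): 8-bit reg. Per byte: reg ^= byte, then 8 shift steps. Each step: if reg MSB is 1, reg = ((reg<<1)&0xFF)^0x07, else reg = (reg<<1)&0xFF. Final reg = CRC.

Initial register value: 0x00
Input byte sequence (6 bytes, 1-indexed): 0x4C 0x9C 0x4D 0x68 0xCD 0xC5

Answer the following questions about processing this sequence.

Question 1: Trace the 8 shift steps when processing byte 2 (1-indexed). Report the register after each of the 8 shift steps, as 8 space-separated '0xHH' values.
Answer: 0xFE 0xFB 0xF1 0xE5 0xCD 0x9D 0x3D 0x7A

Derivation:
After byte 1 (0x4C): reg=0xE3
Register before byte 2: 0xE3
After XOR with byte 0x9C: 0x7F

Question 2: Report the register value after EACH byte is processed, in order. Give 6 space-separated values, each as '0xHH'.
0xE3 0x7A 0x85 0x8D 0xC7 0x0E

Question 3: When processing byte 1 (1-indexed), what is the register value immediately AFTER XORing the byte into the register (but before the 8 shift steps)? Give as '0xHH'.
Register before byte 1: 0x00
Byte 1: 0x4C
0x00 XOR 0x4C = 0x4C

Answer: 0x4C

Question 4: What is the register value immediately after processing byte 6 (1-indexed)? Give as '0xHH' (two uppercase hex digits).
Answer: 0x0E

Derivation:
After byte 1 (0x4C): reg=0xE3
After byte 2 (0x9C): reg=0x7A
After byte 3 (0x4D): reg=0x85
After byte 4 (0x68): reg=0x8D
After byte 5 (0xCD): reg=0xC7
After byte 6 (0xC5): reg=0x0E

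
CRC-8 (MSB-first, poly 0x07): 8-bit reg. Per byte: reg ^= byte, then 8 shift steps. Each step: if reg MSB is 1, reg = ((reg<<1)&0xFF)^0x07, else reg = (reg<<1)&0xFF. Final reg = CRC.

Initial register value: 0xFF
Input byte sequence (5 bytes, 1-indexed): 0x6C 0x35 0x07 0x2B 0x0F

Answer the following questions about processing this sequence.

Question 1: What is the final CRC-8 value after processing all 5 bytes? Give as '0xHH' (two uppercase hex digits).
Answer: 0xE6

Derivation:
After byte 1 (0x6C): reg=0xF0
After byte 2 (0x35): reg=0x55
After byte 3 (0x07): reg=0xB9
After byte 4 (0x2B): reg=0xF7
After byte 5 (0x0F): reg=0xE6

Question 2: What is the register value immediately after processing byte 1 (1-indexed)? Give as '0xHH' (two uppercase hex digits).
After byte 1 (0x6C): reg=0xF0

Answer: 0xF0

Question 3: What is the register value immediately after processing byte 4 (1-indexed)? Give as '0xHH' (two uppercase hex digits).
Answer: 0xF7

Derivation:
After byte 1 (0x6C): reg=0xF0
After byte 2 (0x35): reg=0x55
After byte 3 (0x07): reg=0xB9
After byte 4 (0x2B): reg=0xF7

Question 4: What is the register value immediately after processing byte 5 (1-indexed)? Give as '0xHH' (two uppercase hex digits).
After byte 1 (0x6C): reg=0xF0
After byte 2 (0x35): reg=0x55
After byte 3 (0x07): reg=0xB9
After byte 4 (0x2B): reg=0xF7
After byte 5 (0x0F): reg=0xE6

Answer: 0xE6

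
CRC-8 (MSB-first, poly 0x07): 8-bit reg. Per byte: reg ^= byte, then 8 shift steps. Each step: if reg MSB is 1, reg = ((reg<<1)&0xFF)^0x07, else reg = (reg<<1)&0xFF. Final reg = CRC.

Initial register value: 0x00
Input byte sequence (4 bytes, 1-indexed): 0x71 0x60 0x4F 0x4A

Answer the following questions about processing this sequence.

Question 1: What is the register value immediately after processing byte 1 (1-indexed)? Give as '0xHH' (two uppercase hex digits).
After byte 1 (0x71): reg=0x50

Answer: 0x50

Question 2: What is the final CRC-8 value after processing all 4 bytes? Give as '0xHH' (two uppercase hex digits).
Answer: 0x88

Derivation:
After byte 1 (0x71): reg=0x50
After byte 2 (0x60): reg=0x90
After byte 3 (0x4F): reg=0x13
After byte 4 (0x4A): reg=0x88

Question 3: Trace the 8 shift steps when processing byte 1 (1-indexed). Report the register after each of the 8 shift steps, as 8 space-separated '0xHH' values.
Register before byte 1: 0x00
After XOR with byte 0x71: 0x71

Answer: 0xE2 0xC3 0x81 0x05 0x0A 0x14 0x28 0x50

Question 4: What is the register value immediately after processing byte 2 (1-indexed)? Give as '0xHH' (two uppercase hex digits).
After byte 1 (0x71): reg=0x50
After byte 2 (0x60): reg=0x90

Answer: 0x90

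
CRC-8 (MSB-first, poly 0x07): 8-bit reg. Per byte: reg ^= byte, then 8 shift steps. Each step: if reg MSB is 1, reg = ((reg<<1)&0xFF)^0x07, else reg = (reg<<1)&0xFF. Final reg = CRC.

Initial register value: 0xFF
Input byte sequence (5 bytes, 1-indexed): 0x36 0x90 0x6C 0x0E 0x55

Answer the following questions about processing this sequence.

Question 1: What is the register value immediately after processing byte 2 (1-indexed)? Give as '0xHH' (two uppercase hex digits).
After byte 1 (0x36): reg=0x71
After byte 2 (0x90): reg=0xA9

Answer: 0xA9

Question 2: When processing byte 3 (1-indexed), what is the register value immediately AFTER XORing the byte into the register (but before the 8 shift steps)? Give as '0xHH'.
Register before byte 3: 0xA9
Byte 3: 0x6C
0xA9 XOR 0x6C = 0xC5

Answer: 0xC5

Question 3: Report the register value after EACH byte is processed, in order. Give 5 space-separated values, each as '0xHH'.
0x71 0xA9 0x55 0x86 0x37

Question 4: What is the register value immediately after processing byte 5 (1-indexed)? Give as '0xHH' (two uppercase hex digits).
Answer: 0x37

Derivation:
After byte 1 (0x36): reg=0x71
After byte 2 (0x90): reg=0xA9
After byte 3 (0x6C): reg=0x55
After byte 4 (0x0E): reg=0x86
After byte 5 (0x55): reg=0x37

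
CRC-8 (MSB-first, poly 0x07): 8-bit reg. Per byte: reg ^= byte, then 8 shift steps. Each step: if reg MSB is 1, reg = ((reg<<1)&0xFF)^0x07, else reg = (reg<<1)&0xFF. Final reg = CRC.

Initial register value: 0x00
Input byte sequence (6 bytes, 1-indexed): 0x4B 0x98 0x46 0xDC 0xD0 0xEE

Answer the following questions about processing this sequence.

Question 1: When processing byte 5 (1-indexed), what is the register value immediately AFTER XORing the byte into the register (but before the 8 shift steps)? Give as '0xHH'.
Answer: 0x06

Derivation:
Register before byte 5: 0xD6
Byte 5: 0xD0
0xD6 XOR 0xD0 = 0x06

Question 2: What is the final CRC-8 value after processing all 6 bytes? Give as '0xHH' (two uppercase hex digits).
After byte 1 (0x4B): reg=0xF6
After byte 2 (0x98): reg=0x0D
After byte 3 (0x46): reg=0xF6
After byte 4 (0xDC): reg=0xD6
After byte 5 (0xD0): reg=0x12
After byte 6 (0xEE): reg=0xFA

Answer: 0xFA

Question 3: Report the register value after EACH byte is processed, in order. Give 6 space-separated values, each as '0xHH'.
0xF6 0x0D 0xF6 0xD6 0x12 0xFA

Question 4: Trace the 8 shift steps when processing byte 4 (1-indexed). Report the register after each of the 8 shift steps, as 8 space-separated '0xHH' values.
After byte 1 (0x4B): reg=0xF6
After byte 2 (0x98): reg=0x0D
After byte 3 (0x46): reg=0xF6
Register before byte 4: 0xF6
After XOR with byte 0xDC: 0x2A

Answer: 0x54 0xA8 0x57 0xAE 0x5B 0xB6 0x6B 0xD6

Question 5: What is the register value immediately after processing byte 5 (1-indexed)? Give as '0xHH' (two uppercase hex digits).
Answer: 0x12

Derivation:
After byte 1 (0x4B): reg=0xF6
After byte 2 (0x98): reg=0x0D
After byte 3 (0x46): reg=0xF6
After byte 4 (0xDC): reg=0xD6
After byte 5 (0xD0): reg=0x12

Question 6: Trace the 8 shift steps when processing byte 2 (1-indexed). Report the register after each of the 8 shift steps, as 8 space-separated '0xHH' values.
After byte 1 (0x4B): reg=0xF6
Register before byte 2: 0xF6
After XOR with byte 0x98: 0x6E

Answer: 0xDC 0xBF 0x79 0xF2 0xE3 0xC1 0x85 0x0D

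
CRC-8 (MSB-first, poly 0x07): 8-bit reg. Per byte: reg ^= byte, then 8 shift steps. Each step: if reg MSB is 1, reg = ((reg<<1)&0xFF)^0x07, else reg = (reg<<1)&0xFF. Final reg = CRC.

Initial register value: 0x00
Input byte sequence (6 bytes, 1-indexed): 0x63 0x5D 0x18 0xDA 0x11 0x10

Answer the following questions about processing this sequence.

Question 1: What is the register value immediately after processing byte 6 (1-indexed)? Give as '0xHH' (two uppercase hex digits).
After byte 1 (0x63): reg=0x2E
After byte 2 (0x5D): reg=0x5E
After byte 3 (0x18): reg=0xD5
After byte 4 (0xDA): reg=0x2D
After byte 5 (0x11): reg=0xB4
After byte 6 (0x10): reg=0x75

Answer: 0x75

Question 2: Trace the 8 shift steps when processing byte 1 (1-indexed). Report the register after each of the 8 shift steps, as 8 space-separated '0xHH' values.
Register before byte 1: 0x00
After XOR with byte 0x63: 0x63

Answer: 0xC6 0x8B 0x11 0x22 0x44 0x88 0x17 0x2E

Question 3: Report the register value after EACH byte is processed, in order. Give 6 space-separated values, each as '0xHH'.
0x2E 0x5E 0xD5 0x2D 0xB4 0x75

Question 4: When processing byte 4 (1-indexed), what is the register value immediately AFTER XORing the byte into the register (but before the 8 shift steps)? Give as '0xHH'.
Answer: 0x0F

Derivation:
Register before byte 4: 0xD5
Byte 4: 0xDA
0xD5 XOR 0xDA = 0x0F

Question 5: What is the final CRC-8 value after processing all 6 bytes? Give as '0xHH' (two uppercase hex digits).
Answer: 0x75

Derivation:
After byte 1 (0x63): reg=0x2E
After byte 2 (0x5D): reg=0x5E
After byte 3 (0x18): reg=0xD5
After byte 4 (0xDA): reg=0x2D
After byte 5 (0x11): reg=0xB4
After byte 6 (0x10): reg=0x75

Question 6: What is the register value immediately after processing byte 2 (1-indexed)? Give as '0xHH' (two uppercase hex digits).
Answer: 0x5E

Derivation:
After byte 1 (0x63): reg=0x2E
After byte 2 (0x5D): reg=0x5E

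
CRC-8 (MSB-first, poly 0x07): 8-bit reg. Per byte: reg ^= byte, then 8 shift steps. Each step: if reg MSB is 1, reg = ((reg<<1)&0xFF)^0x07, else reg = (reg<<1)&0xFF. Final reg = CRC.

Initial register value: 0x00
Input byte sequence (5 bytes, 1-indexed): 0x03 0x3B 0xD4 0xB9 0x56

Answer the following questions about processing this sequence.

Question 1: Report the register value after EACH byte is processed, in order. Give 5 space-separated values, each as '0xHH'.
0x09 0x9E 0xF1 0xFF 0x56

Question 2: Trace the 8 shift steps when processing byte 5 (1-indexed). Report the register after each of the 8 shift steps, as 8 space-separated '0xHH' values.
Answer: 0x55 0xAA 0x53 0xA6 0x4B 0x96 0x2B 0x56

Derivation:
After byte 1 (0x03): reg=0x09
After byte 2 (0x3B): reg=0x9E
After byte 3 (0xD4): reg=0xF1
After byte 4 (0xB9): reg=0xFF
Register before byte 5: 0xFF
After XOR with byte 0x56: 0xA9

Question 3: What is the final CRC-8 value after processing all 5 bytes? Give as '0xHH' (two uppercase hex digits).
Answer: 0x56

Derivation:
After byte 1 (0x03): reg=0x09
After byte 2 (0x3B): reg=0x9E
After byte 3 (0xD4): reg=0xF1
After byte 4 (0xB9): reg=0xFF
After byte 5 (0x56): reg=0x56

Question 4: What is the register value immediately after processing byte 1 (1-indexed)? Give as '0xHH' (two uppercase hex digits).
Answer: 0x09

Derivation:
After byte 1 (0x03): reg=0x09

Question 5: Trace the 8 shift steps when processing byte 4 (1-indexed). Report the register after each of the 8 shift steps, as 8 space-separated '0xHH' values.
Answer: 0x90 0x27 0x4E 0x9C 0x3F 0x7E 0xFC 0xFF

Derivation:
After byte 1 (0x03): reg=0x09
After byte 2 (0x3B): reg=0x9E
After byte 3 (0xD4): reg=0xF1
Register before byte 4: 0xF1
After XOR with byte 0xB9: 0x48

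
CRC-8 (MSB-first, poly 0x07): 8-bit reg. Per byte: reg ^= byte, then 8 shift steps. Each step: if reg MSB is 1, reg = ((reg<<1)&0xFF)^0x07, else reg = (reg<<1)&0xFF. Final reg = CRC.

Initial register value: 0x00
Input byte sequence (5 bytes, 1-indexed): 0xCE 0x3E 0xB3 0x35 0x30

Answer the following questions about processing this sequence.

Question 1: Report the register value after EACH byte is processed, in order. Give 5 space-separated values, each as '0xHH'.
0x64 0x81 0x9E 0x58 0x1F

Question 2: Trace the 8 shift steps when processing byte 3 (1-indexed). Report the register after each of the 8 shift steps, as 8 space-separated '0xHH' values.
After byte 1 (0xCE): reg=0x64
After byte 2 (0x3E): reg=0x81
Register before byte 3: 0x81
After XOR with byte 0xB3: 0x32

Answer: 0x64 0xC8 0x97 0x29 0x52 0xA4 0x4F 0x9E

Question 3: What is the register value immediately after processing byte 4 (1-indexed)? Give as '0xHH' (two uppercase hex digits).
Answer: 0x58

Derivation:
After byte 1 (0xCE): reg=0x64
After byte 2 (0x3E): reg=0x81
After byte 3 (0xB3): reg=0x9E
After byte 4 (0x35): reg=0x58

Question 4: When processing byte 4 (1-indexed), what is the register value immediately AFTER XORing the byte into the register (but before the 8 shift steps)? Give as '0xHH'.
Answer: 0xAB

Derivation:
Register before byte 4: 0x9E
Byte 4: 0x35
0x9E XOR 0x35 = 0xAB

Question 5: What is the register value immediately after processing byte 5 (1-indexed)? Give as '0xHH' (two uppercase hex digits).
Answer: 0x1F

Derivation:
After byte 1 (0xCE): reg=0x64
After byte 2 (0x3E): reg=0x81
After byte 3 (0xB3): reg=0x9E
After byte 4 (0x35): reg=0x58
After byte 5 (0x30): reg=0x1F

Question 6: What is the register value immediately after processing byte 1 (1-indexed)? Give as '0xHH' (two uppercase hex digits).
After byte 1 (0xCE): reg=0x64

Answer: 0x64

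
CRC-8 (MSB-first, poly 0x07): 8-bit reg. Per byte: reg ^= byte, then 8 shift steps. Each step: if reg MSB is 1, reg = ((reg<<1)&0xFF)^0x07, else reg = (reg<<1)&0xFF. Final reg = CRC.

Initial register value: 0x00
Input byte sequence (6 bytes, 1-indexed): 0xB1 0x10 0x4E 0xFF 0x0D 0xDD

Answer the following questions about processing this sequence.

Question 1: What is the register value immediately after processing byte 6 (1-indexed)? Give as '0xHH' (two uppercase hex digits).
After byte 1 (0xB1): reg=0x1E
After byte 2 (0x10): reg=0x2A
After byte 3 (0x4E): reg=0x3B
After byte 4 (0xFF): reg=0x52
After byte 5 (0x0D): reg=0x9A
After byte 6 (0xDD): reg=0xD2

Answer: 0xD2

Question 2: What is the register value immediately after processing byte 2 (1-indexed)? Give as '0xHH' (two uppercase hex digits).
After byte 1 (0xB1): reg=0x1E
After byte 2 (0x10): reg=0x2A

Answer: 0x2A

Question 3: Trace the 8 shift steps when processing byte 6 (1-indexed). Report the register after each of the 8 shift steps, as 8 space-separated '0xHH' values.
After byte 1 (0xB1): reg=0x1E
After byte 2 (0x10): reg=0x2A
After byte 3 (0x4E): reg=0x3B
After byte 4 (0xFF): reg=0x52
After byte 5 (0x0D): reg=0x9A
Register before byte 6: 0x9A
After XOR with byte 0xDD: 0x47

Answer: 0x8E 0x1B 0x36 0x6C 0xD8 0xB7 0x69 0xD2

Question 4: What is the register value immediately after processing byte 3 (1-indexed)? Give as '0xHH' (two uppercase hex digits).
Answer: 0x3B

Derivation:
After byte 1 (0xB1): reg=0x1E
After byte 2 (0x10): reg=0x2A
After byte 3 (0x4E): reg=0x3B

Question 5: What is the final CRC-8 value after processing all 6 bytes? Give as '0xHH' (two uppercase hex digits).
Answer: 0xD2

Derivation:
After byte 1 (0xB1): reg=0x1E
After byte 2 (0x10): reg=0x2A
After byte 3 (0x4E): reg=0x3B
After byte 4 (0xFF): reg=0x52
After byte 5 (0x0D): reg=0x9A
After byte 6 (0xDD): reg=0xD2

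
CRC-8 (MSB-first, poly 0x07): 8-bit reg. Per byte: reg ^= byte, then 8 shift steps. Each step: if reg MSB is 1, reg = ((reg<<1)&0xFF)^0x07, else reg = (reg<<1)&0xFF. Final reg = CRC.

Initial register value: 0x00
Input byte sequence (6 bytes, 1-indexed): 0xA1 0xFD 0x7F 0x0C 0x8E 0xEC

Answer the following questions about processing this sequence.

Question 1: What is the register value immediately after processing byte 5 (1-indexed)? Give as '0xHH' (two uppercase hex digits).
After byte 1 (0xA1): reg=0x6E
After byte 2 (0xFD): reg=0xF0
After byte 3 (0x7F): reg=0xA4
After byte 4 (0x0C): reg=0x51
After byte 5 (0x8E): reg=0x13

Answer: 0x13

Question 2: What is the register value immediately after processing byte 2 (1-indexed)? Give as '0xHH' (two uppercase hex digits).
After byte 1 (0xA1): reg=0x6E
After byte 2 (0xFD): reg=0xF0

Answer: 0xF0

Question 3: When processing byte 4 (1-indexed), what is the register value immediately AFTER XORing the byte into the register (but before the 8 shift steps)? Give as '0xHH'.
Answer: 0xA8

Derivation:
Register before byte 4: 0xA4
Byte 4: 0x0C
0xA4 XOR 0x0C = 0xA8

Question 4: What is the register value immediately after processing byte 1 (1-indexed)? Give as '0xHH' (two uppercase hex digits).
Answer: 0x6E

Derivation:
After byte 1 (0xA1): reg=0x6E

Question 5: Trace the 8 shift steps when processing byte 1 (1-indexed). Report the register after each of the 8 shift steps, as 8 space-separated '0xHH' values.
Answer: 0x45 0x8A 0x13 0x26 0x4C 0x98 0x37 0x6E

Derivation:
Register before byte 1: 0x00
After XOR with byte 0xA1: 0xA1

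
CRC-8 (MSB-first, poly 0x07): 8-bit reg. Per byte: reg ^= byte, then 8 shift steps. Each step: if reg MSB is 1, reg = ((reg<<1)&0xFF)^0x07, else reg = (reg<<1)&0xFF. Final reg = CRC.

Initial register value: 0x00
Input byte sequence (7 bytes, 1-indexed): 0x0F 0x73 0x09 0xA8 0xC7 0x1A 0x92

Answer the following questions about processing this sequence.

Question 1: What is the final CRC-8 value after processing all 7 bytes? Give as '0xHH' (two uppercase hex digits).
After byte 1 (0x0F): reg=0x2D
After byte 2 (0x73): reg=0x9D
After byte 3 (0x09): reg=0xE5
After byte 4 (0xA8): reg=0xE4
After byte 5 (0xC7): reg=0xE9
After byte 6 (0x1A): reg=0xD7
After byte 7 (0x92): reg=0xDC

Answer: 0xDC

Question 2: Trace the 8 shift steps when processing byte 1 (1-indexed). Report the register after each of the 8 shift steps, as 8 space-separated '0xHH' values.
Register before byte 1: 0x00
After XOR with byte 0x0F: 0x0F

Answer: 0x1E 0x3C 0x78 0xF0 0xE7 0xC9 0x95 0x2D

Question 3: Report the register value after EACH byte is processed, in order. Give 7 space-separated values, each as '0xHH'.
0x2D 0x9D 0xE5 0xE4 0xE9 0xD7 0xDC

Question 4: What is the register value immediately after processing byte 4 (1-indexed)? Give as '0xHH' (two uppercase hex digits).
Answer: 0xE4

Derivation:
After byte 1 (0x0F): reg=0x2D
After byte 2 (0x73): reg=0x9D
After byte 3 (0x09): reg=0xE5
After byte 4 (0xA8): reg=0xE4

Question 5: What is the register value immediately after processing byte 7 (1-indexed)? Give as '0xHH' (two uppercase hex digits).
Answer: 0xDC

Derivation:
After byte 1 (0x0F): reg=0x2D
After byte 2 (0x73): reg=0x9D
After byte 3 (0x09): reg=0xE5
After byte 4 (0xA8): reg=0xE4
After byte 5 (0xC7): reg=0xE9
After byte 6 (0x1A): reg=0xD7
After byte 7 (0x92): reg=0xDC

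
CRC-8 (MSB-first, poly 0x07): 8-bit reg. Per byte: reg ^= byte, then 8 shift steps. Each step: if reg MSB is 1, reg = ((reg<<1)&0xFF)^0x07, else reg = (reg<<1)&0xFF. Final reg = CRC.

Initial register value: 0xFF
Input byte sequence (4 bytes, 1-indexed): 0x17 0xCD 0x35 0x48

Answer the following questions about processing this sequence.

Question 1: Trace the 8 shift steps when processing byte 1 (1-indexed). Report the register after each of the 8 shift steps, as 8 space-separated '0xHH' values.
Register before byte 1: 0xFF
After XOR with byte 0x17: 0xE8

Answer: 0xD7 0xA9 0x55 0xAA 0x53 0xA6 0x4B 0x96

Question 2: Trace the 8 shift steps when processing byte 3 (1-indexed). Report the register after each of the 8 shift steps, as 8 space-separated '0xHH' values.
Answer: 0x61 0xC2 0x83 0x01 0x02 0x04 0x08 0x10

Derivation:
After byte 1 (0x17): reg=0x96
After byte 2 (0xCD): reg=0x86
Register before byte 3: 0x86
After XOR with byte 0x35: 0xB3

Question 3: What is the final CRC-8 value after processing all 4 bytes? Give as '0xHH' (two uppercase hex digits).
After byte 1 (0x17): reg=0x96
After byte 2 (0xCD): reg=0x86
After byte 3 (0x35): reg=0x10
After byte 4 (0x48): reg=0x8F

Answer: 0x8F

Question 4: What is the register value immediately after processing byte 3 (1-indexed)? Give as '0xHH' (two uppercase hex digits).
Answer: 0x10

Derivation:
After byte 1 (0x17): reg=0x96
After byte 2 (0xCD): reg=0x86
After byte 3 (0x35): reg=0x10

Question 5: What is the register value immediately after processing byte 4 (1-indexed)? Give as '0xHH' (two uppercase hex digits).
After byte 1 (0x17): reg=0x96
After byte 2 (0xCD): reg=0x86
After byte 3 (0x35): reg=0x10
After byte 4 (0x48): reg=0x8F

Answer: 0x8F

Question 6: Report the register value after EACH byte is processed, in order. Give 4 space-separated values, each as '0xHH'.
0x96 0x86 0x10 0x8F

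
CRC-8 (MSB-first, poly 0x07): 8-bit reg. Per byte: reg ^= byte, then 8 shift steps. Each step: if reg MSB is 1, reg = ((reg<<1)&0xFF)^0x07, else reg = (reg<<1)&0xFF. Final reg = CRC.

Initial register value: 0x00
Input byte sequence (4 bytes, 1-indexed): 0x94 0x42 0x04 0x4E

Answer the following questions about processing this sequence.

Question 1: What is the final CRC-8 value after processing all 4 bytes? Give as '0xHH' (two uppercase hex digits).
After byte 1 (0x94): reg=0xE5
After byte 2 (0x42): reg=0x7C
After byte 3 (0x04): reg=0x6F
After byte 4 (0x4E): reg=0xE7

Answer: 0xE7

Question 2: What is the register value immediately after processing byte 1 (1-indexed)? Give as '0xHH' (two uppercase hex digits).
After byte 1 (0x94): reg=0xE5

Answer: 0xE5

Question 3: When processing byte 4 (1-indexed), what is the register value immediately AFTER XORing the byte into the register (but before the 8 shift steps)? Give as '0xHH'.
Register before byte 4: 0x6F
Byte 4: 0x4E
0x6F XOR 0x4E = 0x21

Answer: 0x21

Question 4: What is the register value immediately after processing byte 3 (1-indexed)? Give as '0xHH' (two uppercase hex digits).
Answer: 0x6F

Derivation:
After byte 1 (0x94): reg=0xE5
After byte 2 (0x42): reg=0x7C
After byte 3 (0x04): reg=0x6F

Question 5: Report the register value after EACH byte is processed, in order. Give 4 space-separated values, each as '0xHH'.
0xE5 0x7C 0x6F 0xE7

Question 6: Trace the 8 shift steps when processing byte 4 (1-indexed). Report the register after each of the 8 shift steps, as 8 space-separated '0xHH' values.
After byte 1 (0x94): reg=0xE5
After byte 2 (0x42): reg=0x7C
After byte 3 (0x04): reg=0x6F
Register before byte 4: 0x6F
After XOR with byte 0x4E: 0x21

Answer: 0x42 0x84 0x0F 0x1E 0x3C 0x78 0xF0 0xE7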